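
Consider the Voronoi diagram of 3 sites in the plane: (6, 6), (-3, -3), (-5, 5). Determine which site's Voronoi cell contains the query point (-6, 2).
Nearest site = (-5, 5)

The Voronoi cell of site s contains exactly those query points closer to s than to any other site. Compute squared distances from q = (-6, 2) to each site:
  (-5 − -6)² + (5 − 2)² = 10
  (-3 − -6)² + (-3 − 2)² = 34
  (6 − -6)² + (6 − 2)² = 160
Minimum is attained by (-5, 5), so q lies in its Voronoi cell.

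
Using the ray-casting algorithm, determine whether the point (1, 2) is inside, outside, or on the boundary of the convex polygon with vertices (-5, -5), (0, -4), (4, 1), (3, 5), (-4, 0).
The point (1, 2) lies strictly inside the polygon

Cast a horizontal ray to the right from the query point and count how many polygon edges it crosses (each edge strictly once or zero times, handled with the usual half-open convention). 
Parity of crossings → odd ⇒ inside.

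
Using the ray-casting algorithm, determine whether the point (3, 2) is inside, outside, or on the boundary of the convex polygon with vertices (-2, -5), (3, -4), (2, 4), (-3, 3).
The point (3, 2) lies strictly outside the polygon

Cast a horizontal ray to the right from the query point and count how many polygon edges it crosses (each edge strictly once or zero times, handled with the usual half-open convention). 
Parity of crossings → even ⇒ outside.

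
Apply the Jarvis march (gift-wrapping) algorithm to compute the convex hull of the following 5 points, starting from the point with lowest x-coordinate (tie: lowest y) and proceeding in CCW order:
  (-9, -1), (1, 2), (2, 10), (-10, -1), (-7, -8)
Hull (CCW) = [(-10, -1), (-7, -8), (1, 2), (2, 10)]

Jarvis march: at each step, from the current hull vertex p, select the next vertex q as the point such that every other point lies strictly to the left of (or on) the directed line p → q. (Equivalently: for every other point r, the cross product (q − p) × (r − p) ≥ 0.)
Starting point (lowest x, tie lowest y): (-10, -1). Wrap until returning to start. Resulting hull: (-10, -1), (-7, -8), (1, 2), (2, 10).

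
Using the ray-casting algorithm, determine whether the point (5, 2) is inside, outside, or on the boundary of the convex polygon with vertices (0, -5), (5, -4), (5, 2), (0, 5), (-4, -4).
The point (5, 2) lies on the polygon boundary

Boundary check: the query satisfies the collinearity and bounding-box conditions for some polygon edge, so it lies exactly on the boundary.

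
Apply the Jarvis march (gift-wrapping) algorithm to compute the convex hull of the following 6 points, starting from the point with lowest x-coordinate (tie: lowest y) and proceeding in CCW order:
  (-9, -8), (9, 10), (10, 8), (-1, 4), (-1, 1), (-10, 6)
Hull (CCW) = [(-10, 6), (-9, -8), (10, 8), (9, 10)]

Jarvis march: at each step, from the current hull vertex p, select the next vertex q as the point such that every other point lies strictly to the left of (or on) the directed line p → q. (Equivalently: for every other point r, the cross product (q − p) × (r − p) ≥ 0.)
Starting point (lowest x, tie lowest y): (-10, 6). Wrap until returning to start. Resulting hull: (-10, 6), (-9, -8), (10, 8), (9, 10).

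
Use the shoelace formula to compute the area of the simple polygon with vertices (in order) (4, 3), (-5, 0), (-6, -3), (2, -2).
Area = 31

Shoelace formula: Area = (1/2) |Σ_i (x_i · y_{i+1} − x_{i+1} · y_i)| (indices mod n). Compute each cross term:
  (4)(0) − (-5)(3) = 15
  (-5)(-3) − (-6)(0) = 15
  (-6)(-2) − (2)(-3) = 18
  (2)(3) − (4)(-2) = 14
Sum = 62, so (signed) Area = 62/2 = 31, |Area| = 31.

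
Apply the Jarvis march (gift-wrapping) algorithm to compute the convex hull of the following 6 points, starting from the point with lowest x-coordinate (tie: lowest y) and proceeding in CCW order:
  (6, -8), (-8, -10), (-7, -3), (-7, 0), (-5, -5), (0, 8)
Hull (CCW) = [(-8, -10), (6, -8), (0, 8), (-7, 0)]

Jarvis march: at each step, from the current hull vertex p, select the next vertex q as the point such that every other point lies strictly to the left of (or on) the directed line p → q. (Equivalently: for every other point r, the cross product (q − p) × (r − p) ≥ 0.)
Starting point (lowest x, tie lowest y): (-8, -10). Wrap until returning to start. Resulting hull: (-8, -10), (6, -8), (0, 8), (-7, 0).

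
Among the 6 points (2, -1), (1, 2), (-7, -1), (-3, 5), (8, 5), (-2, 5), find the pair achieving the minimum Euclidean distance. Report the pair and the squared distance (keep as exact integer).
Pair = ((-3, 5), (-2, 5)); squared distance = 1

Compute all C(6, 2) = 15 pairwise squared distances (x_i − x_j)² + (y_i − y_j)². The minimum is 1, attained by the pair ((-3, 5), (-2, 5)).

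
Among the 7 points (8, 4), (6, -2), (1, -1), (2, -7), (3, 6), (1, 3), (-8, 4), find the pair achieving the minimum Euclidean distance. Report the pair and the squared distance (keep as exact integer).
Pair = ((3, 6), (1, 3)); squared distance = 13

Compute all C(7, 2) = 21 pairwise squared distances (x_i − x_j)² + (y_i − y_j)². The minimum is 13, attained by the pair ((3, 6), (1, 3)).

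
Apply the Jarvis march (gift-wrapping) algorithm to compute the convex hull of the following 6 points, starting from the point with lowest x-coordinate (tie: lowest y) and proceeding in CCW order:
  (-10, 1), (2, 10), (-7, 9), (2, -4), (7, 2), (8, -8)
Hull (CCW) = [(-10, 1), (8, -8), (7, 2), (2, 10), (-7, 9)]

Jarvis march: at each step, from the current hull vertex p, select the next vertex q as the point such that every other point lies strictly to the left of (or on) the directed line p → q. (Equivalently: for every other point r, the cross product (q − p) × (r − p) ≥ 0.)
Starting point (lowest x, tie lowest y): (-10, 1). Wrap until returning to start. Resulting hull: (-10, 1), (8, -8), (7, 2), (2, 10), (-7, 9).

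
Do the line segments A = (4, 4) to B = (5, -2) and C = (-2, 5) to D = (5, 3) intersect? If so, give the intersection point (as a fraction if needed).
Yes; intersection at (33/8, 13/4) (t = 1/8 on AB, s = 7/8 on CD)

Parametrize AB as A + t(B − A) = (4 + 1 t, 4 + -6 t) and CD as C + s(D − C) = (-2 + 7 s, 5 + -2 s). Solve the linear system for (t, s). Determinant = -40 ≠ 0, so a unique intersection of the containing lines exists. Solution: t = 1/8, s = 7/8 — both in [0, 1], so the segments cross. Intersection point: (33/8, 13/4).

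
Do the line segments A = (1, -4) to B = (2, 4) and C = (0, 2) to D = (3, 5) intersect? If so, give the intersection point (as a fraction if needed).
Yes; intersection at (2, 4) (t = 1 on AB, s = 2/3 on CD)

Parametrize AB as A + t(B − A) = (1 + 1 t, -4 + 8 t) and CD as C + s(D − C) = (0 + 3 s, 2 + 3 s). Solve the linear system for (t, s). Determinant = 21 ≠ 0, so a unique intersection of the containing lines exists. Solution: t = 1, s = 2/3 — both in [0, 1], so the segments cross. Intersection point: (2, 4).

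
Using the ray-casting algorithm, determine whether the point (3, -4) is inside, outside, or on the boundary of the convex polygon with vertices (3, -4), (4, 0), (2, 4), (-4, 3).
The point (3, -4) lies on the polygon boundary

Boundary check: the query satisfies the collinearity and bounding-box conditions for some polygon edge, so it lies exactly on the boundary.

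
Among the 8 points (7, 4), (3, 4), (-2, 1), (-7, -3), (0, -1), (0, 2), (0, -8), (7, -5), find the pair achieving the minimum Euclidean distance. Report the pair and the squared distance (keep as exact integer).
Pair = ((-2, 1), (0, 2)); squared distance = 5

Compute all C(8, 2) = 28 pairwise squared distances (x_i − x_j)² + (y_i − y_j)². The minimum is 5, attained by the pair ((-2, 1), (0, 2)).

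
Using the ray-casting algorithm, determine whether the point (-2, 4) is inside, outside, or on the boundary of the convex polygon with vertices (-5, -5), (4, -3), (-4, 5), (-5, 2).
The point (-2, 4) lies strictly outside the polygon

Cast a horizontal ray to the right from the query point and count how many polygon edges it crosses (each edge strictly once or zero times, handled with the usual half-open convention). 
Parity of crossings → even ⇒ outside.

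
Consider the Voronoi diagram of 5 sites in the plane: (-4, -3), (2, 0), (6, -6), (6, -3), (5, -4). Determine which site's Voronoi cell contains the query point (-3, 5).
Nearest site = (2, 0)

The Voronoi cell of site s contains exactly those query points closer to s than to any other site. Compute squared distances from q = (-3, 5) to each site:
  (2 − -3)² + (0 − 5)² = 50
  (-4 − -3)² + (-3 − 5)² = 65
  (5 − -3)² + (-4 − 5)² = 145
  (6 − -3)² + (-3 − 5)² = 145
  (6 − -3)² + (-6 − 5)² = 202
Minimum is attained by (2, 0), so q lies in its Voronoi cell.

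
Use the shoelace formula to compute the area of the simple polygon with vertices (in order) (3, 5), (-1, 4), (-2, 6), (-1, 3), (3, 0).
Area = 25/2

Shoelace formula: Area = (1/2) |Σ_i (x_i · y_{i+1} − x_{i+1} · y_i)| (indices mod n). Compute each cross term:
  (3)(4) − (-1)(5) = 17
  (-1)(6) − (-2)(4) = 2
  (-2)(3) − (-1)(6) = 0
  (-1)(0) − (3)(3) = -9
  (3)(5) − (3)(0) = 15
Sum = 25, so (signed) Area = 25/2 = 25/2, |Area| = 25/2.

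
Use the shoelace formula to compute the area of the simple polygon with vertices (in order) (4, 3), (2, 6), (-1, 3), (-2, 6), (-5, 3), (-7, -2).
Area = 36

Shoelace formula: Area = (1/2) |Σ_i (x_i · y_{i+1} − x_{i+1} · y_i)| (indices mod n). Compute each cross term:
  (4)(6) − (2)(3) = 18
  (2)(3) − (-1)(6) = 12
  (-1)(6) − (-2)(3) = 0
  (-2)(3) − (-5)(6) = 24
  (-5)(-2) − (-7)(3) = 31
  (-7)(3) − (4)(-2) = -13
Sum = 72, so (signed) Area = 72/2 = 36, |Area| = 36.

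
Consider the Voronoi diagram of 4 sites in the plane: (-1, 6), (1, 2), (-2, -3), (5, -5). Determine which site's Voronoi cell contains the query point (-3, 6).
Nearest site = (-1, 6)

The Voronoi cell of site s contains exactly those query points closer to s than to any other site. Compute squared distances from q = (-3, 6) to each site:
  (-1 − -3)² + (6 − 6)² = 4
  (1 − -3)² + (2 − 6)² = 32
  (-2 − -3)² + (-3 − 6)² = 82
  (5 − -3)² + (-5 − 6)² = 185
Minimum is attained by (-1, 6), so q lies in its Voronoi cell.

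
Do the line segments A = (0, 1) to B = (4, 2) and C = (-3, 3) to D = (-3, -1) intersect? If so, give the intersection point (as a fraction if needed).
No (intersection of containing lines falls outside at least one segment)

Parametrize and solve: t = -3/4, s = 11/16. At least one of these is outside [0, 1], so the segments do not intersect.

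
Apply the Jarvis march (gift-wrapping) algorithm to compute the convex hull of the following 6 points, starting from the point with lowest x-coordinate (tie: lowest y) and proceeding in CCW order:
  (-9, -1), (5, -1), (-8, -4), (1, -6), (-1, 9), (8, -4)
Hull (CCW) = [(-9, -1), (-8, -4), (1, -6), (8, -4), (-1, 9)]

Jarvis march: at each step, from the current hull vertex p, select the next vertex q as the point such that every other point lies strictly to the left of (or on) the directed line p → q. (Equivalently: for every other point r, the cross product (q − p) × (r − p) ≥ 0.)
Starting point (lowest x, tie lowest y): (-9, -1). Wrap until returning to start. Resulting hull: (-9, -1), (-8, -4), (1, -6), (8, -4), (-1, 9).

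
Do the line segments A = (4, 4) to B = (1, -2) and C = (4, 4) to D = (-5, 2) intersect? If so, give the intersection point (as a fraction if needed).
Yes; intersection at (4, 4) (t = 0 on AB, s = 0 on CD)

Parametrize AB as A + t(B − A) = (4 + -3 t, 4 + -6 t) and CD as C + s(D − C) = (4 + -9 s, 4 + -2 s). Solve the linear system for (t, s). Determinant = 48 ≠ 0, so a unique intersection of the containing lines exists. Solution: t = 0, s = 0 — both in [0, 1], so the segments cross. Intersection point: (4, 4).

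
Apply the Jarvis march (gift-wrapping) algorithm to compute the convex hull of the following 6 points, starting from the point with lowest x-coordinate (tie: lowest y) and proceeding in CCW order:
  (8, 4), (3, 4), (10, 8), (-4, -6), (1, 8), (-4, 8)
Hull (CCW) = [(-4, -6), (8, 4), (10, 8), (-4, 8)]

Jarvis march: at each step, from the current hull vertex p, select the next vertex q as the point such that every other point lies strictly to the left of (or on) the directed line p → q. (Equivalently: for every other point r, the cross product (q − p) × (r − p) ≥ 0.)
Starting point (lowest x, tie lowest y): (-4, -6). Wrap until returning to start. Resulting hull: (-4, -6), (8, 4), (10, 8), (-4, 8).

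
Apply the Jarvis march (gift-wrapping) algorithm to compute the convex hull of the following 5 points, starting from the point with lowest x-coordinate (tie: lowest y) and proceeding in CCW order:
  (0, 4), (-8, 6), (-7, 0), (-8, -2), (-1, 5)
Hull (CCW) = [(-8, -2), (0, 4), (-1, 5), (-8, 6)]

Jarvis march: at each step, from the current hull vertex p, select the next vertex q as the point such that every other point lies strictly to the left of (or on) the directed line p → q. (Equivalently: for every other point r, the cross product (q − p) × (r − p) ≥ 0.)
Starting point (lowest x, tie lowest y): (-8, -2). Wrap until returning to start. Resulting hull: (-8, -2), (0, 4), (-1, 5), (-8, 6).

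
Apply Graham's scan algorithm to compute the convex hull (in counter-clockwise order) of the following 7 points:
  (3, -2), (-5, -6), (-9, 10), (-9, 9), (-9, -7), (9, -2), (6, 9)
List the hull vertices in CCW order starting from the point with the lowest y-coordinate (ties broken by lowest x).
Hull (CCW) = [(-9, -7), (-5, -6), (9, -2), (6, 9), (-9, 10)]

Graham scan procedure:
  1. Find the pivot p₀ = point with lowest y (tie → lowest x): (-9, -7).
  2. Sort the remaining points by polar angle around p₀.
  3. Walk through sorted points, maintaining a stack; pop the top while the last three entries make a non-left turn (cross product ≤ 0).
  4. Final stack is the convex hull in CCW order: (-9, -7), (-5, -6), (9, -2), (6, 9), (-9, 10).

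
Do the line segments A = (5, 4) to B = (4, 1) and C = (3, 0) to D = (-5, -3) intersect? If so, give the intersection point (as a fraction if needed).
No (intersection of containing lines falls outside at least one segment)

Parametrize and solve: t = 26/21, s = -2/21. At least one of these is outside [0, 1], so the segments do not intersect.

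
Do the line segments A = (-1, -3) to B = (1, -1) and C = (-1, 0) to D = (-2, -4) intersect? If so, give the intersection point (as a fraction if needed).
No (intersection of containing lines falls outside at least one segment)

Parametrize and solve: t = -1/2, s = 1. At least one of these is outside [0, 1], so the segments do not intersect.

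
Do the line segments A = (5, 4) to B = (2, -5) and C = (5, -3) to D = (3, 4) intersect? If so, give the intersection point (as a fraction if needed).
Yes; intersection at (51/13, 10/13) (t = 14/39 on AB, s = 7/13 on CD)

Parametrize AB as A + t(B − A) = (5 + -3 t, 4 + -9 t) and CD as C + s(D − C) = (5 + -2 s, -3 + 7 s). Solve the linear system for (t, s). Determinant = 39 ≠ 0, so a unique intersection of the containing lines exists. Solution: t = 14/39, s = 7/13 — both in [0, 1], so the segments cross. Intersection point: (51/13, 10/13).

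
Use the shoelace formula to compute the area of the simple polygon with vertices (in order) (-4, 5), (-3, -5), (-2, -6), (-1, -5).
Area = 11

Shoelace formula: Area = (1/2) |Σ_i (x_i · y_{i+1} − x_{i+1} · y_i)| (indices mod n). Compute each cross term:
  (-4)(-5) − (-3)(5) = 35
  (-3)(-6) − (-2)(-5) = 8
  (-2)(-5) − (-1)(-6) = 4
  (-1)(5) − (-4)(-5) = -25
Sum = 22, so (signed) Area = 22/2 = 11, |Area| = 11.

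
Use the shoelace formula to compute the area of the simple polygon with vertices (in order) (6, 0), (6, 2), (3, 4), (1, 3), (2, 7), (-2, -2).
Area = 29

Shoelace formula: Area = (1/2) |Σ_i (x_i · y_{i+1} − x_{i+1} · y_i)| (indices mod n). Compute each cross term:
  (6)(2) − (6)(0) = 12
  (6)(4) − (3)(2) = 18
  (3)(3) − (1)(4) = 5
  (1)(7) − (2)(3) = 1
  (2)(-2) − (-2)(7) = 10
  (-2)(0) − (6)(-2) = 12
Sum = 58, so (signed) Area = 58/2 = 29, |Area| = 29.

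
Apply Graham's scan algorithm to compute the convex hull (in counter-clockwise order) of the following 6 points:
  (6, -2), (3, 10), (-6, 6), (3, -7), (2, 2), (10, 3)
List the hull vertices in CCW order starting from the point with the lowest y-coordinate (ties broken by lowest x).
Hull (CCW) = [(3, -7), (10, 3), (3, 10), (-6, 6)]

Graham scan procedure:
  1. Find the pivot p₀ = point with lowest y (tie → lowest x): (3, -7).
  2. Sort the remaining points by polar angle around p₀.
  3. Walk through sorted points, maintaining a stack; pop the top while the last three entries make a non-left turn (cross product ≤ 0).
  4. Final stack is the convex hull in CCW order: (3, -7), (10, 3), (3, 10), (-6, 6).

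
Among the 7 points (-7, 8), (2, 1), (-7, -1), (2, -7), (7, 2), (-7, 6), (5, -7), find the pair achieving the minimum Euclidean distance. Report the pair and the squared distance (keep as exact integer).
Pair = ((-7, 8), (-7, 6)); squared distance = 4

Compute all C(7, 2) = 21 pairwise squared distances (x_i − x_j)² + (y_i − y_j)². The minimum is 4, attained by the pair ((-7, 8), (-7, 6)).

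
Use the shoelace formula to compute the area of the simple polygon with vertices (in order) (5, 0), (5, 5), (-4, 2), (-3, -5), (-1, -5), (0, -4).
Area = 115/2

Shoelace formula: Area = (1/2) |Σ_i (x_i · y_{i+1} − x_{i+1} · y_i)| (indices mod n). Compute each cross term:
  (5)(5) − (5)(0) = 25
  (5)(2) − (-4)(5) = 30
  (-4)(-5) − (-3)(2) = 26
  (-3)(-5) − (-1)(-5) = 10
  (-1)(-4) − (0)(-5) = 4
  (0)(0) − (5)(-4) = 20
Sum = 115, so (signed) Area = 115/2 = 115/2, |Area| = 115/2.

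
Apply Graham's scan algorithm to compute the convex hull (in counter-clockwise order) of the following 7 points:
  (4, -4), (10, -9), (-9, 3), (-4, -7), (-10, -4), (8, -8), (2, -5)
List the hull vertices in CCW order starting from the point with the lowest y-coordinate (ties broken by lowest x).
Hull (CCW) = [(10, -9), (4, -4), (-9, 3), (-10, -4), (-4, -7)]

Graham scan procedure:
  1. Find the pivot p₀ = point with lowest y (tie → lowest x): (10, -9).
  2. Sort the remaining points by polar angle around p₀.
  3. Walk through sorted points, maintaining a stack; pop the top while the last three entries make a non-left turn (cross product ≤ 0).
  4. Final stack is the convex hull in CCW order: (10, -9), (4, -4), (-9, 3), (-10, -4), (-4, -7).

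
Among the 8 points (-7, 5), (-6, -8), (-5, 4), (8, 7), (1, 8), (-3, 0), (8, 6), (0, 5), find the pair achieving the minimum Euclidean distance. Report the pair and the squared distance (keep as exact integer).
Pair = ((8, 7), (8, 6)); squared distance = 1

Compute all C(8, 2) = 28 pairwise squared distances (x_i − x_j)² + (y_i − y_j)². The minimum is 1, attained by the pair ((8, 7), (8, 6)).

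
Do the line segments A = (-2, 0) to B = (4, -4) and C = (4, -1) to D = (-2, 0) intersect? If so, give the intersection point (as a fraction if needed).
Yes; intersection at (-2, 0) (t = 0 on AB, s = 1 on CD)

Parametrize AB as A + t(B − A) = (-2 + 6 t, 0 + -4 t) and CD as C + s(D − C) = (4 + -6 s, -1 + 1 s). Solve the linear system for (t, s). Determinant = 18 ≠ 0, so a unique intersection of the containing lines exists. Solution: t = 0, s = 1 — both in [0, 1], so the segments cross. Intersection point: (-2, 0).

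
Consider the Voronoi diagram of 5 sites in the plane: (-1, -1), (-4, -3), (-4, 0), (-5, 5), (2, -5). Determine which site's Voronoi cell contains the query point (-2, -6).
Nearest site = (-4, -3)

The Voronoi cell of site s contains exactly those query points closer to s than to any other site. Compute squared distances from q = (-2, -6) to each site:
  (-4 − -2)² + (-3 − -6)² = 13
  (2 − -2)² + (-5 − -6)² = 17
  (-1 − -2)² + (-1 − -6)² = 26
  (-4 − -2)² + (0 − -6)² = 40
  (-5 − -2)² + (5 − -6)² = 130
Minimum is attained by (-4, -3), so q lies in its Voronoi cell.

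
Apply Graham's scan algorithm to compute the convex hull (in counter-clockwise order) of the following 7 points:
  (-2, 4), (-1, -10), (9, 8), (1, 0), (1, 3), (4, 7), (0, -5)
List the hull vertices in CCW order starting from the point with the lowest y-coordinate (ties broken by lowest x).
Hull (CCW) = [(-1, -10), (9, 8), (4, 7), (-2, 4)]

Graham scan procedure:
  1. Find the pivot p₀ = point with lowest y (tie → lowest x): (-1, -10).
  2. Sort the remaining points by polar angle around p₀.
  3. Walk through sorted points, maintaining a stack; pop the top while the last three entries make a non-left turn (cross product ≤ 0).
  4. Final stack is the convex hull in CCW order: (-1, -10), (9, 8), (4, 7), (-2, 4).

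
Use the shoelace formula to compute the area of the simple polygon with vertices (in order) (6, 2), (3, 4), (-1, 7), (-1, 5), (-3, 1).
Area = 47/2

Shoelace formula: Area = (1/2) |Σ_i (x_i · y_{i+1} − x_{i+1} · y_i)| (indices mod n). Compute each cross term:
  (6)(4) − (3)(2) = 18
  (3)(7) − (-1)(4) = 25
  (-1)(5) − (-1)(7) = 2
  (-1)(1) − (-3)(5) = 14
  (-3)(2) − (6)(1) = -12
Sum = 47, so (signed) Area = 47/2 = 47/2, |Area| = 47/2.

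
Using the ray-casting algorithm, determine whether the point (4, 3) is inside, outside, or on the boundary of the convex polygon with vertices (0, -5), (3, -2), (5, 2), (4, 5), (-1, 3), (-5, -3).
The point (4, 3) lies strictly inside the polygon

Cast a horizontal ray to the right from the query point and count how many polygon edges it crosses (each edge strictly once or zero times, handled with the usual half-open convention). 
Parity of crossings → odd ⇒ inside.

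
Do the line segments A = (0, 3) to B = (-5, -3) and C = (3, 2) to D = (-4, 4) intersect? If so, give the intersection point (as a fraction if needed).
Yes; intersection at (-5/52, 75/26) (t = 1/52 on AB, s = 23/52 on CD)

Parametrize AB as A + t(B − A) = (0 + -5 t, 3 + -6 t) and CD as C + s(D − C) = (3 + -7 s, 2 + 2 s). Solve the linear system for (t, s). Determinant = 52 ≠ 0, so a unique intersection of the containing lines exists. Solution: t = 1/52, s = 23/52 — both in [0, 1], so the segments cross. Intersection point: (-5/52, 75/26).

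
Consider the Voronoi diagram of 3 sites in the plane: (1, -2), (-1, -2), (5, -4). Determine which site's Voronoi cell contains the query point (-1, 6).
Nearest site = (-1, -2)

The Voronoi cell of site s contains exactly those query points closer to s than to any other site. Compute squared distances from q = (-1, 6) to each site:
  (-1 − -1)² + (-2 − 6)² = 64
  (1 − -1)² + (-2 − 6)² = 68
  (5 − -1)² + (-4 − 6)² = 136
Minimum is attained by (-1, -2), so q lies in its Voronoi cell.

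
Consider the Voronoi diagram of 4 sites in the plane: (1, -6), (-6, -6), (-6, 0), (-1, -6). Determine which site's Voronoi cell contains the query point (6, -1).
Nearest site = (1, -6)

The Voronoi cell of site s contains exactly those query points closer to s than to any other site. Compute squared distances from q = (6, -1) to each site:
  (1 − 6)² + (-6 − -1)² = 50
  (-1 − 6)² + (-6 − -1)² = 74
  (-6 − 6)² + (0 − -1)² = 145
  (-6 − 6)² + (-6 − -1)² = 169
Minimum is attained by (1, -6), so q lies in its Voronoi cell.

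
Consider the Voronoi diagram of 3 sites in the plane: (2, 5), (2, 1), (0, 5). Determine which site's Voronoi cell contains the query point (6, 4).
Nearest site = (2, 5)

The Voronoi cell of site s contains exactly those query points closer to s than to any other site. Compute squared distances from q = (6, 4) to each site:
  (2 − 6)² + (5 − 4)² = 17
  (2 − 6)² + (1 − 4)² = 25
  (0 − 6)² + (5 − 4)² = 37
Minimum is attained by (2, 5), so q lies in its Voronoi cell.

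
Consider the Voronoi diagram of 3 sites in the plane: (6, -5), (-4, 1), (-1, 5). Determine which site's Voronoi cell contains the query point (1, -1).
Nearest site = (-4, 1)

The Voronoi cell of site s contains exactly those query points closer to s than to any other site. Compute squared distances from q = (1, -1) to each site:
  (-4 − 1)² + (1 − -1)² = 29
  (-1 − 1)² + (5 − -1)² = 40
  (6 − 1)² + (-5 − -1)² = 41
Minimum is attained by (-4, 1), so q lies in its Voronoi cell.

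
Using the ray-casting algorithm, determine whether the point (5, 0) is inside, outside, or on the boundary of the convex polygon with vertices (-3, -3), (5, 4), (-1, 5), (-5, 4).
The point (5, 0) lies strictly outside the polygon

Cast a horizontal ray to the right from the query point and count how many polygon edges it crosses (each edge strictly once or zero times, handled with the usual half-open convention). 
Parity of crossings → even ⇒ outside.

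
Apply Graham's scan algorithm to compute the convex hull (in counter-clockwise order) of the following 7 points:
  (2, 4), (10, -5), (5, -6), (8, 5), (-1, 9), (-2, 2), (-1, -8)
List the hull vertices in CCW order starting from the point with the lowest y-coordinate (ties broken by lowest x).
Hull (CCW) = [(-1, -8), (10, -5), (8, 5), (-1, 9), (-2, 2)]

Graham scan procedure:
  1. Find the pivot p₀ = point with lowest y (tie → lowest x): (-1, -8).
  2. Sort the remaining points by polar angle around p₀.
  3. Walk through sorted points, maintaining a stack; pop the top while the last three entries make a non-left turn (cross product ≤ 0).
  4. Final stack is the convex hull in CCW order: (-1, -8), (10, -5), (8, 5), (-1, 9), (-2, 2).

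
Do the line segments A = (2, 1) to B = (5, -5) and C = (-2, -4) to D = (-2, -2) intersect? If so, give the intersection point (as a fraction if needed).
No (intersection of containing lines falls outside at least one segment)

Parametrize and solve: t = -4/3, s = 13/2. At least one of these is outside [0, 1], so the segments do not intersect.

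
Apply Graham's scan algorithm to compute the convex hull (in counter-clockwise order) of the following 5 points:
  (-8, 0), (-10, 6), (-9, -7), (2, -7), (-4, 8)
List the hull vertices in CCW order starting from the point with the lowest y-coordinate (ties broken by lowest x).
Hull (CCW) = [(-9, -7), (2, -7), (-4, 8), (-10, 6)]

Graham scan procedure:
  1. Find the pivot p₀ = point with lowest y (tie → lowest x): (-9, -7).
  2. Sort the remaining points by polar angle around p₀.
  3. Walk through sorted points, maintaining a stack; pop the top while the last three entries make a non-left turn (cross product ≤ 0).
  4. Final stack is the convex hull in CCW order: (-9, -7), (2, -7), (-4, 8), (-10, 6).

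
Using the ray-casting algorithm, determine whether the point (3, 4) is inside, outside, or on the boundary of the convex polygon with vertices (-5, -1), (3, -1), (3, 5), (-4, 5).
The point (3, 4) lies on the polygon boundary

Boundary check: the query satisfies the collinearity and bounding-box conditions for some polygon edge, so it lies exactly on the boundary.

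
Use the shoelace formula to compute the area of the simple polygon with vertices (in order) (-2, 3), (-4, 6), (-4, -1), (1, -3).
Area = 19

Shoelace formula: Area = (1/2) |Σ_i (x_i · y_{i+1} − x_{i+1} · y_i)| (indices mod n). Compute each cross term:
  (-2)(6) − (-4)(3) = 0
  (-4)(-1) − (-4)(6) = 28
  (-4)(-3) − (1)(-1) = 13
  (1)(3) − (-2)(-3) = -3
Sum = 38, so (signed) Area = 38/2 = 19, |Area| = 19.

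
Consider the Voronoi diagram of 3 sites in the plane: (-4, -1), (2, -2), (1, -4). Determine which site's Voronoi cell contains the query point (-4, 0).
Nearest site = (-4, -1)

The Voronoi cell of site s contains exactly those query points closer to s than to any other site. Compute squared distances from q = (-4, 0) to each site:
  (-4 − -4)² + (-1 − 0)² = 1
  (2 − -4)² + (-2 − 0)² = 40
  (1 − -4)² + (-4 − 0)² = 41
Minimum is attained by (-4, -1), so q lies in its Voronoi cell.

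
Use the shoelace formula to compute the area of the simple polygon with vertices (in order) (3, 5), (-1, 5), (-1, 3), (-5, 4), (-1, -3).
Area = 28

Shoelace formula: Area = (1/2) |Σ_i (x_i · y_{i+1} − x_{i+1} · y_i)| (indices mod n). Compute each cross term:
  (3)(5) − (-1)(5) = 20
  (-1)(3) − (-1)(5) = 2
  (-1)(4) − (-5)(3) = 11
  (-5)(-3) − (-1)(4) = 19
  (-1)(5) − (3)(-3) = 4
Sum = 56, so (signed) Area = 56/2 = 28, |Area| = 28.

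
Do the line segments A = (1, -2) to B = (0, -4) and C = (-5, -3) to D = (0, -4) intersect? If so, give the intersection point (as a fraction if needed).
Yes; intersection at (0, -4) (t = 1 on AB, s = 1 on CD)

Parametrize AB as A + t(B − A) = (1 + -1 t, -2 + -2 t) and CD as C + s(D − C) = (-5 + 5 s, -3 + -1 s). Solve the linear system for (t, s). Determinant = -11 ≠ 0, so a unique intersection of the containing lines exists. Solution: t = 1, s = 1 — both in [0, 1], so the segments cross. Intersection point: (0, -4).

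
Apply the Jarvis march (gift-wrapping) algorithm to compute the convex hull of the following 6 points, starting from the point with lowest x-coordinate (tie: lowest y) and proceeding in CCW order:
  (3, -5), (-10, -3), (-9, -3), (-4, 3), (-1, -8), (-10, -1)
Hull (CCW) = [(-10, -3), (-1, -8), (3, -5), (-4, 3), (-10, -1)]

Jarvis march: at each step, from the current hull vertex p, select the next vertex q as the point such that every other point lies strictly to the left of (or on) the directed line p → q. (Equivalently: for every other point r, the cross product (q − p) × (r − p) ≥ 0.)
Starting point (lowest x, tie lowest y): (-10, -3). Wrap until returning to start. Resulting hull: (-10, -3), (-1, -8), (3, -5), (-4, 3), (-10, -1).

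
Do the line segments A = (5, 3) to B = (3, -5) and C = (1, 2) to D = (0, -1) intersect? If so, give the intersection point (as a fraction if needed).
No (intersection of containing lines falls outside at least one segment)

Parametrize and solve: t = -11/2, s = -15. At least one of these is outside [0, 1], so the segments do not intersect.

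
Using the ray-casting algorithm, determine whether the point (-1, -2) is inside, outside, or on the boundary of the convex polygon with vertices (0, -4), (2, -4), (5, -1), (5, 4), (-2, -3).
The point (-1, -2) lies on the polygon boundary

Boundary check: the query satisfies the collinearity and bounding-box conditions for some polygon edge, so it lies exactly on the boundary.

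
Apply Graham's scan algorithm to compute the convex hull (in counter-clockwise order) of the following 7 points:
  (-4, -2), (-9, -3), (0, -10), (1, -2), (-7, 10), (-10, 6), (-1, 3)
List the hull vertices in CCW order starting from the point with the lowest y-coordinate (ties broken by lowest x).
Hull (CCW) = [(0, -10), (1, -2), (-1, 3), (-7, 10), (-10, 6), (-9, -3)]

Graham scan procedure:
  1. Find the pivot p₀ = point with lowest y (tie → lowest x): (0, -10).
  2. Sort the remaining points by polar angle around p₀.
  3. Walk through sorted points, maintaining a stack; pop the top while the last three entries make a non-left turn (cross product ≤ 0).
  4. Final stack is the convex hull in CCW order: (0, -10), (1, -2), (-1, 3), (-7, 10), (-10, 6), (-9, -3).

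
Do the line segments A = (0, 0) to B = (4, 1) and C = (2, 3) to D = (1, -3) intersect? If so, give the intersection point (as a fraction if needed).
Yes; intersection at (36/23, 9/23) (t = 9/23 on AB, s = 10/23 on CD)

Parametrize AB as A + t(B − A) = (0 + 4 t, 0 + 1 t) and CD as C + s(D − C) = (2 + -1 s, 3 + -6 s). Solve the linear system for (t, s). Determinant = 23 ≠ 0, so a unique intersection of the containing lines exists. Solution: t = 9/23, s = 10/23 — both in [0, 1], so the segments cross. Intersection point: (36/23, 9/23).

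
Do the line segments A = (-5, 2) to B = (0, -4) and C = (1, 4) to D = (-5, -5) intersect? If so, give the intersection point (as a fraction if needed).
Yes; intersection at (-65/27, -10/9) (t = 14/27 on AB, s = 46/81 on CD)

Parametrize AB as A + t(B − A) = (-5 + 5 t, 2 + -6 t) and CD as C + s(D − C) = (1 + -6 s, 4 + -9 s). Solve the linear system for (t, s). Determinant = 81 ≠ 0, so a unique intersection of the containing lines exists. Solution: t = 14/27, s = 46/81 — both in [0, 1], so the segments cross. Intersection point: (-65/27, -10/9).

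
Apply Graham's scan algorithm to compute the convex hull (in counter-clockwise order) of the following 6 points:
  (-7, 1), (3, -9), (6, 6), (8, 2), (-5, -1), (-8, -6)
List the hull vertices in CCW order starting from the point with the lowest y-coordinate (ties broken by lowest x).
Hull (CCW) = [(3, -9), (8, 2), (6, 6), (-7, 1), (-8, -6)]

Graham scan procedure:
  1. Find the pivot p₀ = point with lowest y (tie → lowest x): (3, -9).
  2. Sort the remaining points by polar angle around p₀.
  3. Walk through sorted points, maintaining a stack; pop the top while the last three entries make a non-left turn (cross product ≤ 0).
  4. Final stack is the convex hull in CCW order: (3, -9), (8, 2), (6, 6), (-7, 1), (-8, -6).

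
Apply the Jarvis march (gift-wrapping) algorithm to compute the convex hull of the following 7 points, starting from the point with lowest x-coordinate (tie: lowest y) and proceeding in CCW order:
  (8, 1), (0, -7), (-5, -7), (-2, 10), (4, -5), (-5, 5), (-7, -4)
Hull (CCW) = [(-7, -4), (-5, -7), (0, -7), (4, -5), (8, 1), (-2, 10), (-5, 5)]

Jarvis march: at each step, from the current hull vertex p, select the next vertex q as the point such that every other point lies strictly to the left of (or on) the directed line p → q. (Equivalently: for every other point r, the cross product (q − p) × (r − p) ≥ 0.)
Starting point (lowest x, tie lowest y): (-7, -4). Wrap until returning to start. Resulting hull: (-7, -4), (-5, -7), (0, -7), (4, -5), (8, 1), (-2, 10), (-5, 5).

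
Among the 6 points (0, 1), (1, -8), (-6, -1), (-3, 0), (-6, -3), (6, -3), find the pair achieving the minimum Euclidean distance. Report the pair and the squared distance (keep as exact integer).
Pair = ((-6, -1), (-6, -3)); squared distance = 4

Compute all C(6, 2) = 15 pairwise squared distances (x_i − x_j)² + (y_i − y_j)². The minimum is 4, attained by the pair ((-6, -1), (-6, -3)).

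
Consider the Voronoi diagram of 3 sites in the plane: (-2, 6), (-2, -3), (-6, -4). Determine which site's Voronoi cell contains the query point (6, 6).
Nearest site = (-2, 6)

The Voronoi cell of site s contains exactly those query points closer to s than to any other site. Compute squared distances from q = (6, 6) to each site:
  (-2 − 6)² + (6 − 6)² = 64
  (-2 − 6)² + (-3 − 6)² = 145
  (-6 − 6)² + (-4 − 6)² = 244
Minimum is attained by (-2, 6), so q lies in its Voronoi cell.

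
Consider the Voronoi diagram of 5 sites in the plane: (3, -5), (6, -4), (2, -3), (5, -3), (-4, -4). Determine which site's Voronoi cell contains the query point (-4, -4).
Nearest site = (-4, -4)

The Voronoi cell of site s contains exactly those query points closer to s than to any other site. Compute squared distances from q = (-4, -4) to each site:
  (-4 − -4)² + (-4 − -4)² = 0
  (2 − -4)² + (-3 − -4)² = 37
  (3 − -4)² + (-5 − -4)² = 50
  (5 − -4)² + (-3 − -4)² = 82
  (6 − -4)² + (-4 − -4)² = 100
Minimum is attained by (-4, -4), so q lies in its Voronoi cell.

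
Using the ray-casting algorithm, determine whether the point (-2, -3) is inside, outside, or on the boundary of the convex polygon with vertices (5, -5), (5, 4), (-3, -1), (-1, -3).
The point (-2, -3) lies strictly outside the polygon

Cast a horizontal ray to the right from the query point and count how many polygon edges it crosses (each edge strictly once or zero times, handled with the usual half-open convention). 
Parity of crossings → even ⇒ outside.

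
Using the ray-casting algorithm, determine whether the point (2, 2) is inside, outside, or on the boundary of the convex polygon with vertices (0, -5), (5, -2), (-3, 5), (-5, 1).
The point (2, 2) lies strictly outside the polygon

Cast a horizontal ray to the right from the query point and count how many polygon edges it crosses (each edge strictly once or zero times, handled with the usual half-open convention). 
Parity of crossings → even ⇒ outside.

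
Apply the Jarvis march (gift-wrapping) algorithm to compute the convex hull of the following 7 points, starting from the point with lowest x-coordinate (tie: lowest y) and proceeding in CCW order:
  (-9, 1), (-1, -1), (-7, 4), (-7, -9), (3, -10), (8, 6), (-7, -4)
Hull (CCW) = [(-9, 1), (-7, -9), (3, -10), (8, 6), (-7, 4)]

Jarvis march: at each step, from the current hull vertex p, select the next vertex q as the point such that every other point lies strictly to the left of (or on) the directed line p → q. (Equivalently: for every other point r, the cross product (q − p) × (r − p) ≥ 0.)
Starting point (lowest x, tie lowest y): (-9, 1). Wrap until returning to start. Resulting hull: (-9, 1), (-7, -9), (3, -10), (8, 6), (-7, 4).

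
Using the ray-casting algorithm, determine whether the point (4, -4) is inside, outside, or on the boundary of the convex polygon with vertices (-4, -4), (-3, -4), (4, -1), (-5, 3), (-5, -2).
The point (4, -4) lies strictly outside the polygon

Cast a horizontal ray to the right from the query point and count how many polygon edges it crosses (each edge strictly once or zero times, handled with the usual half-open convention). 
Parity of crossings → even ⇒ outside.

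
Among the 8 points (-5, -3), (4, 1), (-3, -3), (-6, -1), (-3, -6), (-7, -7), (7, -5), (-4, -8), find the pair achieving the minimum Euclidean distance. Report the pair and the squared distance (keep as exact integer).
Pair = ((-5, -3), (-3, -3)); squared distance = 4

Compute all C(8, 2) = 28 pairwise squared distances (x_i − x_j)² + (y_i − y_j)². The minimum is 4, attained by the pair ((-5, -3), (-3, -3)).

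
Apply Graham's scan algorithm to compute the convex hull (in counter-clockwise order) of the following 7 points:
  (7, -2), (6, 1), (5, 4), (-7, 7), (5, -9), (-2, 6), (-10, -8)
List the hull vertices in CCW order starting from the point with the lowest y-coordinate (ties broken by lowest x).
Hull (CCW) = [(5, -9), (7, -2), (5, 4), (-2, 6), (-7, 7), (-10, -8)]

Graham scan procedure:
  1. Find the pivot p₀ = point with lowest y (tie → lowest x): (5, -9).
  2. Sort the remaining points by polar angle around p₀.
  3. Walk through sorted points, maintaining a stack; pop the top while the last three entries make a non-left turn (cross product ≤ 0).
  4. Final stack is the convex hull in CCW order: (5, -9), (7, -2), (5, 4), (-2, 6), (-7, 7), (-10, -8).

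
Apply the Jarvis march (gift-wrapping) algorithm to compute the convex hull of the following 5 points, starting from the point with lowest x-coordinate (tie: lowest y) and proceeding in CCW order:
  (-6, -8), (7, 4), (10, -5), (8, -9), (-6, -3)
Hull (CCW) = [(-6, -8), (8, -9), (10, -5), (7, 4), (-6, -3)]

Jarvis march: at each step, from the current hull vertex p, select the next vertex q as the point such that every other point lies strictly to the left of (or on) the directed line p → q. (Equivalently: for every other point r, the cross product (q − p) × (r − p) ≥ 0.)
Starting point (lowest x, tie lowest y): (-6, -8). Wrap until returning to start. Resulting hull: (-6, -8), (8, -9), (10, -5), (7, 4), (-6, -3).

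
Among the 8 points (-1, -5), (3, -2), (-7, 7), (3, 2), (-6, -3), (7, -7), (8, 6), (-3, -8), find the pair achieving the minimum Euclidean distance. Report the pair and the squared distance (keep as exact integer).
Pair = ((-1, -5), (-3, -8)); squared distance = 13

Compute all C(8, 2) = 28 pairwise squared distances (x_i − x_j)² + (y_i − y_j)². The minimum is 13, attained by the pair ((-1, -5), (-3, -8)).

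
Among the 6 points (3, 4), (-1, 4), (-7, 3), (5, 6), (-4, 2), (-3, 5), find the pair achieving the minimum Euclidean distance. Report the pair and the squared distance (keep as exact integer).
Pair = ((-1, 4), (-3, 5)); squared distance = 5

Compute all C(6, 2) = 15 pairwise squared distances (x_i − x_j)² + (y_i − y_j)². The minimum is 5, attained by the pair ((-1, 4), (-3, 5)).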